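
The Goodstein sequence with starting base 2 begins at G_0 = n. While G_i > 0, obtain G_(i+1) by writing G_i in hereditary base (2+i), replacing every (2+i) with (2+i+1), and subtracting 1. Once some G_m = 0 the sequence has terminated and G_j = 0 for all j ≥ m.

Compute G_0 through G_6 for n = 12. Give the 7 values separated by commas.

12, 107, 1065, 15685, 280019, 5764910, 134217867

G_0 = 12. HB_2(12) = 2^(2 + 1) + 2^2. Bump = 108. G_1 = 107.
G_1 = 107. HB_3(107) = 3^(3 + 1) + 2·3^2 + 2·3 + 2. Bump = 1066. G_2 = 1065.
G_2 = 1065. HB_4(1065) = 4^(4 + 1) + 2·4^2 + 2·4 + 1. Bump = 15686. G_3 = 15685.
G_3 = 15685. HB_5(15685) = 5^(5 + 1) + 2·5^2 + 2·5. Bump = 280020. G_4 = 280019.
G_4 = 280019. HB_6(280019) = 6^(6 + 1) + 2·6^2 + 6 + 5. Bump = 5764911. G_5 = 5764910.
G_5 = 5764910. HB_7(5764910) = 7^(7 + 1) + 2·7^2 + 7 + 4. Bump = 134217868. G_6 = 134217867.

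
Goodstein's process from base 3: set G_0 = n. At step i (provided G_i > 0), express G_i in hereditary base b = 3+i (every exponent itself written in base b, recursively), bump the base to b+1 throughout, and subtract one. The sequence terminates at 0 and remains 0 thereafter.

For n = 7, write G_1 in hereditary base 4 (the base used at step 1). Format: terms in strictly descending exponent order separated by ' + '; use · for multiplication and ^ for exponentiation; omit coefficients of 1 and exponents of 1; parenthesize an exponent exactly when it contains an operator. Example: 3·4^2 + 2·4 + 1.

base 3: 7 = 2·3 + 1; at 4: 2·4 + 1 = 9; next = 8
base 4: 8 = 2·4; at 5: 2·5 = 10; next = 9

2·4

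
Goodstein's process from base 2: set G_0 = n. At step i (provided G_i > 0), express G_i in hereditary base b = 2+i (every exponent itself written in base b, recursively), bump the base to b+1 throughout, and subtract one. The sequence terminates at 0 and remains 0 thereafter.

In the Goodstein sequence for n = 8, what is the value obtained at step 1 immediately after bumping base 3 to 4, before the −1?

step 0: 8 = 2^(2 + 1); sub 3 for 2: 3^(3 + 1); = 81; G_1 = 81−1 = 80
step 1: 80 = 2·3^3 + 2·3^2 + 2·3 + 2; sub 4 for 3: 2·4^4 + 2·4^2 + 2·4 + 2; = 554; G_2 = 554−1 = 553

554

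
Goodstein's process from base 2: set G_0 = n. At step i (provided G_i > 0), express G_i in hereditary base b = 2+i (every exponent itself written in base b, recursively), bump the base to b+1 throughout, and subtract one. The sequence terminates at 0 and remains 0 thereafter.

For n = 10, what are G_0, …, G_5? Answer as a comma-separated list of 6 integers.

10, 83, 1025, 15625, 279935, 4215754

base 2: 10 = 2^(2 + 1) + 2; at 3: 3^(3 + 1) + 3 = 84; next = 83
base 3: 83 = 3^(3 + 1) + 2; at 4: 4^(4 + 1) + 2 = 1026; next = 1025
base 4: 1025 = 4^(4 + 1) + 1; at 5: 5^(5 + 1) + 1 = 15626; next = 15625
base 5: 15625 = 5^(5 + 1); at 6: 6^(6 + 1) = 279936; next = 279935
base 6: 279935 = 5·6^6 + 5·6^5 + 5·6^4 + 5·6^3 + 5·6^2 + 5·6 + 5; at 7: 5·7^7 + 5·7^5 + 5·7^4 + 5·7^3 + 5·7^2 + 5·7 + 5 = 4215755; next = 4215754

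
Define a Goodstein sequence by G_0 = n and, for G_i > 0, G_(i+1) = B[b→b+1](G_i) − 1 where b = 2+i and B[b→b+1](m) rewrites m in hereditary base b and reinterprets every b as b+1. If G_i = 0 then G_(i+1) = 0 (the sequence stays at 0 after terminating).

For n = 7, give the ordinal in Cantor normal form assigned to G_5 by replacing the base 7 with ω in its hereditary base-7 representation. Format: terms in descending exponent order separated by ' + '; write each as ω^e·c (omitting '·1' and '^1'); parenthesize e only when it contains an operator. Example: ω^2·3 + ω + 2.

i=0: 7 = 2^2 + 2 + 1 (b=2); 2→3: 3^3 + 3 + 1 = 31; 31−1 = 30
i=1: 30 = 3^3 + 3 (b=3); 3→4: 4^4 + 4 = 260; 260−1 = 259
i=2: 259 = 4^4 + 3 (b=4); 4→5: 5^5 + 3 = 3128; 3128−1 = 3127
i=3: 3127 = 5^5 + 2 (b=5); 5→6: 6^6 + 2 = 46658; 46658−1 = 46657
i=4: 46657 = 6^6 + 1 (b=6); 6→7: 7^7 + 1 = 823544; 823544−1 = 823543
i=5: 823543 = 7^7 (b=7); 7→8: 8^8 = 16777216; 16777216−1 = 16777215

ω^ω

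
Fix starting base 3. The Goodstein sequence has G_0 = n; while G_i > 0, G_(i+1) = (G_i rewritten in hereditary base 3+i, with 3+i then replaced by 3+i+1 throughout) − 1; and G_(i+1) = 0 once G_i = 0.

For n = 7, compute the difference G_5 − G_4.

0

[0] 7 ≡ 2·3 + 1 (base 3). Lift 4: 9. −1: 8.
[1] 8 ≡ 2·4 (base 4). Lift 5: 10. −1: 9.
[2] 9 ≡ 5 + 4 (base 5). Lift 6: 10. −1: 9.
[3] 9 ≡ 6 + 3 (base 6). Lift 7: 10. −1: 9.
[4] 9 ≡ 7 + 2 (base 7). Lift 8: 10. −1: 9.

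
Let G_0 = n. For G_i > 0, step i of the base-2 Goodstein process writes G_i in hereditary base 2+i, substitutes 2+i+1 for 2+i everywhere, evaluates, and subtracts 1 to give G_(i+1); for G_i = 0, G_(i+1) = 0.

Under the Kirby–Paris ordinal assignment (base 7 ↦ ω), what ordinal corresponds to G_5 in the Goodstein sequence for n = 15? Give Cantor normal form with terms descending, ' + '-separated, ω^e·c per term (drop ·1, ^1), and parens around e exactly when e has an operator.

base 2: 15 = 2^(2 + 1) + 2^2 + 2 + 1; at 3: 3^(3 + 1) + 3^3 + 3 + 1 = 112; next = 111
base 3: 111 = 3^(3 + 1) + 3^3 + 3; at 4: 4^(4 + 1) + 4^4 + 4 = 1284; next = 1283
base 4: 1283 = 4^(4 + 1) + 4^4 + 3; at 5: 5^(5 + 1) + 5^5 + 3 = 18753; next = 18752
base 5: 18752 = 5^(5 + 1) + 5^5 + 2; at 6: 6^(6 + 1) + 6^6 + 2 = 326594; next = 326593
base 6: 326593 = 6^(6 + 1) + 6^6 + 1; at 7: 7^(7 + 1) + 7^7 + 1 = 6588345; next = 6588344
base 7: 6588344 = 7^(7 + 1) + 7^7; at 8: 8^(8 + 1) + 8^8 = 150994944; next = 150994943

ω^(ω + 1) + ω^ω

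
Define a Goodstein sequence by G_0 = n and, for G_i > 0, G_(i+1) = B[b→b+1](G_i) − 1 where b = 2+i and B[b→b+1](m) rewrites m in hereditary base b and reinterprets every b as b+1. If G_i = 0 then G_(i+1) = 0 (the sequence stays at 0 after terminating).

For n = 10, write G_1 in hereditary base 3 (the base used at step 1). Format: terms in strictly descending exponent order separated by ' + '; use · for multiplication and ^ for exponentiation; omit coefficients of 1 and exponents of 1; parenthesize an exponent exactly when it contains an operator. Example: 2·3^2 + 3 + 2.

step 0: 10 = 2^(2 + 1) + 2; sub 3 for 2: 3^(3 + 1) + 3; = 84; G_1 = 84−1 = 83
step 1: 83 = 3^(3 + 1) + 2; sub 4 for 3: 4^(4 + 1) + 2; = 1026; G_2 = 1026−1 = 1025

3^(3 + 1) + 2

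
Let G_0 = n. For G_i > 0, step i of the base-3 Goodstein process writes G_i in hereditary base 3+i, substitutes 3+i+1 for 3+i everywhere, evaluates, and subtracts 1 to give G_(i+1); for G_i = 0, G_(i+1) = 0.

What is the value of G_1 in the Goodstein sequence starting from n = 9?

(0) 9|_3 = 3^2 ↦ 4^2|_4 = 16 ⇒ 15
(1) 15|_4 = 3·4 + 3 ↦ 3·5 + 3|_5 = 18 ⇒ 17

15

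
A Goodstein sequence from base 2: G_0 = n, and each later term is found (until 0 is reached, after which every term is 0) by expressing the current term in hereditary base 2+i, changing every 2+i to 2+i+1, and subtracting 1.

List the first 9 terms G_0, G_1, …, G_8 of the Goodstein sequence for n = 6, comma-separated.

6, 29, 257, 3125, 46655, 98039, 187243, 332147, 555551

[0] 6 ≡ 2^2 + 2 (base 2). Lift 3: 30. −1: 29.
[1] 29 ≡ 3^3 + 2 (base 3). Lift 4: 258. −1: 257.
[2] 257 ≡ 4^4 + 1 (base 4). Lift 5: 3126. −1: 3125.
[3] 3125 ≡ 5^5 (base 5). Lift 6: 46656. −1: 46655.
[4] 46655 ≡ 5·6^5 + 5·6^4 + 5·6^3 + 5·6^2 + 5·6 + 5 (base 6). Lift 7: 98040. −1: 98039.
[5] 98039 ≡ 5·7^5 + 5·7^4 + 5·7^3 + 5·7^2 + 5·7 + 4 (base 7). Lift 8: 187244. −1: 187243.
[6] 187243 ≡ 5·8^5 + 5·8^4 + 5·8^3 + 5·8^2 + 5·8 + 3 (base 8). Lift 9: 332148. −1: 332147.
[7] 332147 ≡ 5·9^5 + 5·9^4 + 5·9^3 + 5·9^2 + 5·9 + 2 (base 9). Lift 10: 555552. −1: 555551.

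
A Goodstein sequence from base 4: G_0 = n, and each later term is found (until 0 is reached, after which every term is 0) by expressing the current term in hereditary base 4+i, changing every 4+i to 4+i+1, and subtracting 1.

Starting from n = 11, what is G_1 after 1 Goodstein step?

12

G_0 = 11. HB_4(11) = 2·4 + 3. Bump = 13. G_1 = 12.
G_1 = 12. HB_5(12) = 2·5 + 2. Bump = 14. G_2 = 13.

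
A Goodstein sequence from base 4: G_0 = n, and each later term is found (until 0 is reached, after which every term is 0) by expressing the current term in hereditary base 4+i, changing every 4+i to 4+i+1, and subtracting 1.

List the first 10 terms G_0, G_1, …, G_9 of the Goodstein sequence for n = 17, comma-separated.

(0) 17|_4 = 4^2 + 1 ↦ 5^2 + 1|_5 = 26 ⇒ 25
(1) 25|_5 = 5^2 ↦ 6^2|_6 = 36 ⇒ 35
(2) 35|_6 = 5·6 + 5 ↦ 5·7 + 5|_7 = 40 ⇒ 39
(3) 39|_7 = 5·7 + 4 ↦ 5·8 + 4|_8 = 44 ⇒ 43
(4) 43|_8 = 5·8 + 3 ↦ 5·9 + 3|_9 = 48 ⇒ 47
(5) 47|_9 = 5·9 + 2 ↦ 5·10 + 2|_10 = 52 ⇒ 51
(6) 51|_10 = 5·10 + 1 ↦ 5·11 + 1|_11 = 56 ⇒ 55
(7) 55|_11 = 5·11 ↦ 5·12|_12 = 60 ⇒ 59
(8) 59|_12 = 4·12 + 11 ↦ 4·13 + 11|_13 = 63 ⇒ 62

17, 25, 35, 39, 43, 47, 51, 55, 59, 62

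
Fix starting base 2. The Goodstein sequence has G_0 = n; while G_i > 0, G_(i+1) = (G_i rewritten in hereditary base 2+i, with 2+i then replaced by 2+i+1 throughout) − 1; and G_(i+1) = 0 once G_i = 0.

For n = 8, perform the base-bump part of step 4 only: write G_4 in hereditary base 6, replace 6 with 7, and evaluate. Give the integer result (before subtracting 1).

(0) 8|_2 = 2^(2 + 1) ↦ 3^(3 + 1)|_3 = 81 ⇒ 80
(1) 80|_3 = 2·3^3 + 2·3^2 + 2·3 + 2 ↦ 2·4^4 + 2·4^2 + 2·4 + 2|_4 = 554 ⇒ 553
(2) 553|_4 = 2·4^4 + 2·4^2 + 2·4 + 1 ↦ 2·5^5 + 2·5^2 + 2·5 + 1|_5 = 6311 ⇒ 6310
(3) 6310|_5 = 2·5^5 + 2·5^2 + 2·5 ↦ 2·6^6 + 2·6^2 + 2·6|_6 = 93396 ⇒ 93395

1647196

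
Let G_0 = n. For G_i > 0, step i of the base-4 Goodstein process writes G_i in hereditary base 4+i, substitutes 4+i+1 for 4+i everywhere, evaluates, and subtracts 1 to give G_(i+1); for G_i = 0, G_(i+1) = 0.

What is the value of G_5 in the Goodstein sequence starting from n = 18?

step 0: 18 = 4^2 + 2; sub 5 for 4: 5^2 + 2; = 27; G_1 = 27−1 = 26
step 1: 26 = 5^2 + 1; sub 6 for 5: 6^2 + 1; = 37; G_2 = 37−1 = 36
step 2: 36 = 6^2; sub 7 for 6: 7^2; = 49; G_3 = 49−1 = 48
step 3: 48 = 6·7 + 6; sub 8 for 7: 6·8 + 6; = 54; G_4 = 54−1 = 53
step 4: 53 = 6·8 + 5; sub 9 for 8: 6·9 + 5; = 59; G_5 = 59−1 = 58
step 5: 58 = 6·9 + 4; sub 10 for 9: 6·10 + 4; = 64; G_6 = 64−1 = 63

58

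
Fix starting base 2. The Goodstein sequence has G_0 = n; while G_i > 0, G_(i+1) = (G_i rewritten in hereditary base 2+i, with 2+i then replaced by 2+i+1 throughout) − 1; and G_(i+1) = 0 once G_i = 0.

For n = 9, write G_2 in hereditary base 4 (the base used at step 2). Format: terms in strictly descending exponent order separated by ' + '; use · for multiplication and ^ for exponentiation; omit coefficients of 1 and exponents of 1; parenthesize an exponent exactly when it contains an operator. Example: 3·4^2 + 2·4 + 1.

3·4^4 + 3·4^3 + 3·4^2 + 3·4 + 3

G_0=9  [base 2] 2^(2 + 1) + 1  →[2↦3]→  3^(3 + 1) + 1 = 82  −1 ⇒ G_1=81
G_1=81  [base 3] 3^(3 + 1)  →[3↦4]→  4^(4 + 1) = 1024  −1 ⇒ G_2=1023
G_2=1023  [base 4] 3·4^4 + 3·4^3 + 3·4^2 + 3·4 + 3  →[4↦5]→  3·5^5 + 3·5^3 + 3·5^2 + 3·5 + 3 = 9843  −1 ⇒ G_3=9842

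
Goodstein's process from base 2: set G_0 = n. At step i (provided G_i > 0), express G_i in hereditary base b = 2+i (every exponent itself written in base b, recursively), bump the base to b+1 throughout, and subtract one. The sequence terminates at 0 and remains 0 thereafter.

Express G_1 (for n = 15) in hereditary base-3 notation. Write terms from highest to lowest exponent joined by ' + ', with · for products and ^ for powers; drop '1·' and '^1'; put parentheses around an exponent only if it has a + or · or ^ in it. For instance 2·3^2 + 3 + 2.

3^(3 + 1) + 3^3 + 3

base 2: 15 = 2^(2 + 1) + 2^2 + 2 + 1; at 3: 3^(3 + 1) + 3^3 + 3 + 1 = 112; next = 111
base 3: 111 = 3^(3 + 1) + 3^3 + 3; at 4: 4^(4 + 1) + 4^4 + 4 = 1284; next = 1283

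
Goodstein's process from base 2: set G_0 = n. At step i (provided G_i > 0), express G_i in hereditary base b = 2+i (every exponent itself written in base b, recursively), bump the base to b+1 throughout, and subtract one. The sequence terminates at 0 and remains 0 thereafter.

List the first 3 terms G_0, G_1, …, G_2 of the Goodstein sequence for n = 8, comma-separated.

8, 80, 553

G_0=8  [base 2] 2^(2 + 1)  →[2↦3]→  3^(3 + 1) = 81  −1 ⇒ G_1=80
G_1=80  [base 3] 2·3^3 + 2·3^2 + 2·3 + 2  →[3↦4]→  2·4^4 + 2·4^2 + 2·4 + 2 = 554  −1 ⇒ G_2=553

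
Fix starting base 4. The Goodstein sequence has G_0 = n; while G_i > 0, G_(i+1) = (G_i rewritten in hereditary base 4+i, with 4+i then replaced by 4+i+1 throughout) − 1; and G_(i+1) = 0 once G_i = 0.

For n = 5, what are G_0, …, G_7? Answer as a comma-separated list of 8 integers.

[0] 5 ≡ 4 + 1 (base 4). Lift 5: 6. −1: 5.
[1] 5 ≡ 5 (base 5). Lift 6: 6. −1: 5.
[2] 5 ≡ 5 (base 6). Lift 7: 5. −1: 4.
[3] 4 ≡ 4 (base 7). Lift 8: 4. −1: 3.
[4] 3 ≡ 3 (base 8). Lift 9: 3. −1: 2.
[5] 2 ≡ 2 (base 9). Lift 10: 2. −1: 1.
[6] 1 ≡ 1 (base 10). Lift 11: 1. −1: 0.

5, 5, 5, 4, 3, 2, 1, 0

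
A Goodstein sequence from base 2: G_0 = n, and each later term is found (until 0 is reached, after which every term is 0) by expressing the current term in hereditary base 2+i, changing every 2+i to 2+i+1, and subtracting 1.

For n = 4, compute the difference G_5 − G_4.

base 2: 4 = 2^2; at 3: 3^3 = 27; next = 26
base 3: 26 = 2·3^2 + 2·3 + 2; at 4: 2·4^2 + 2·4 + 2 = 42; next = 41
base 4: 41 = 2·4^2 + 2·4 + 1; at 5: 2·5^2 + 2·5 + 1 = 61; next = 60
base 5: 60 = 2·5^2 + 2·5; at 6: 2·6^2 + 2·6 = 84; next = 83
base 6: 83 = 2·6^2 + 6 + 5; at 7: 2·7^2 + 7 + 5 = 110; next = 109

26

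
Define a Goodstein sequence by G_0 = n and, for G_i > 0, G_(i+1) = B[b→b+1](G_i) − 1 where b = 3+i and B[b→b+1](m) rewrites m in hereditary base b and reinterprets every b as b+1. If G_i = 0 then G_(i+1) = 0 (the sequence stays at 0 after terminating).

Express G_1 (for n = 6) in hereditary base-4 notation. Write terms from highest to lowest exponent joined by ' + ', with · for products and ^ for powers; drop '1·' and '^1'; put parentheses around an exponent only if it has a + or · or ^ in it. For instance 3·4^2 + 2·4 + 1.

4 + 3

6 —HB3→ 2·3 —bump→ 2·4 = 8 —(−1)→ 7
7 —HB4→ 4 + 3 —bump→ 5 + 3 = 8 —(−1)→ 7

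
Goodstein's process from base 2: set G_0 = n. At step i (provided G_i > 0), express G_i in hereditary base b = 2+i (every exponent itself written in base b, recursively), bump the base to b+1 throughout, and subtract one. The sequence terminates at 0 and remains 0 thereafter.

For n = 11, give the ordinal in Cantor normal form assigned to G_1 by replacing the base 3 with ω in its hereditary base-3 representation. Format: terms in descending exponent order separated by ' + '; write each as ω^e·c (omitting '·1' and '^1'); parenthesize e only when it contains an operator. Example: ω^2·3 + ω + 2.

ω^(ω + 1) + ω

i=0: 11 = 2^(2 + 1) + 2 + 1 (b=2); 2→3: 3^(3 + 1) + 3 + 1 = 85; 85−1 = 84
i=1: 84 = 3^(3 + 1) + 3 (b=3); 3→4: 4^(4 + 1) + 4 = 1028; 1028−1 = 1027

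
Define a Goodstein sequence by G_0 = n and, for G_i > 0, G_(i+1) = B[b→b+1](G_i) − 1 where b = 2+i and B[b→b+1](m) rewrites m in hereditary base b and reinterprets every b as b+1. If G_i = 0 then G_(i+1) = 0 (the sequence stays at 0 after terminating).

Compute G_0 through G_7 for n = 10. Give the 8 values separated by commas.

10, 83, 1025, 15625, 279935, 4215754, 84073323, 1937434592

step 0: 10 = 2^(2 + 1) + 2; sub 3 for 2: 3^(3 + 1) + 3; = 84; G_1 = 84−1 = 83
step 1: 83 = 3^(3 + 1) + 2; sub 4 for 3: 4^(4 + 1) + 2; = 1026; G_2 = 1026−1 = 1025
step 2: 1025 = 4^(4 + 1) + 1; sub 5 for 4: 5^(5 + 1) + 1; = 15626; G_3 = 15626−1 = 15625
step 3: 15625 = 5^(5 + 1); sub 6 for 5: 6^(6 + 1); = 279936; G_4 = 279936−1 = 279935
step 4: 279935 = 5·6^6 + 5·6^5 + 5·6^4 + 5·6^3 + 5·6^2 + 5·6 + 5; sub 7 for 6: 5·7^7 + 5·7^5 + 5·7^4 + 5·7^3 + 5·7^2 + 5·7 + 5; = 4215755; G_5 = 4215755−1 = 4215754
step 5: 4215754 = 5·7^7 + 5·7^5 + 5·7^4 + 5·7^3 + 5·7^2 + 5·7 + 4; sub 8 for 7: 5·8^8 + 5·8^5 + 5·8^4 + 5·8^3 + 5·8^2 + 5·8 + 4; = 84073324; G_6 = 84073324−1 = 84073323
step 6: 84073323 = 5·8^8 + 5·8^5 + 5·8^4 + 5·8^3 + 5·8^2 + 5·8 + 3; sub 9 for 8: 5·9^9 + 5·9^5 + 5·9^4 + 5·9^3 + 5·9^2 + 5·9 + 3; = 1937434593; G_7 = 1937434593−1 = 1937434592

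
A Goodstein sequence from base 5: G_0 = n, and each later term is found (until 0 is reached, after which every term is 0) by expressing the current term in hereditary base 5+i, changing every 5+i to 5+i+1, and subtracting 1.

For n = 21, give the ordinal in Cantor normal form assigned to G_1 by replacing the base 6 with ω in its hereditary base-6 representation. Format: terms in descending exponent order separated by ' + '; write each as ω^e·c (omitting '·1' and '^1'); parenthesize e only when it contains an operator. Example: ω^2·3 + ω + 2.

ω·4

base 5: 21 = 4·5 + 1; at 6: 4·6 + 1 = 25; next = 24
base 6: 24 = 4·6; at 7: 4·7 = 28; next = 27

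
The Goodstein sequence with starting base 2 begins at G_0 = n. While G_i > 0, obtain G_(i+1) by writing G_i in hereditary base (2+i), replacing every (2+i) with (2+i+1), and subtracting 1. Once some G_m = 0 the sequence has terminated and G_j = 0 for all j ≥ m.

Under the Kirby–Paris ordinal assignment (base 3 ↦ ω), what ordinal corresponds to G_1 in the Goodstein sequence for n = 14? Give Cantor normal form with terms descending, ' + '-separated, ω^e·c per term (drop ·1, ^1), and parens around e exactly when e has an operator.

base 2: 14 = 2^(2 + 1) + 2^2 + 2; at 3: 3^(3 + 1) + 3^3 + 3 = 111; next = 110
base 3: 110 = 3^(3 + 1) + 3^3 + 2; at 4: 4^(4 + 1) + 4^4 + 2 = 1282; next = 1281

ω^(ω + 1) + ω^ω + 2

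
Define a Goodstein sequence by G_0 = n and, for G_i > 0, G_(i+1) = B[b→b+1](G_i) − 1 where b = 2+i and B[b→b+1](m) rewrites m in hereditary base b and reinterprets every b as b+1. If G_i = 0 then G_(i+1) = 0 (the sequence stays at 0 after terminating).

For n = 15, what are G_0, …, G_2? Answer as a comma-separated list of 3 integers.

15, 111, 1283

15 —HB2→ 2^(2 + 1) + 2^2 + 2 + 1 —bump→ 3^(3 + 1) + 3^3 + 3 + 1 = 112 —(−1)→ 111
111 —HB3→ 3^(3 + 1) + 3^3 + 3 —bump→ 4^(4 + 1) + 4^4 + 4 = 1284 —(−1)→ 1283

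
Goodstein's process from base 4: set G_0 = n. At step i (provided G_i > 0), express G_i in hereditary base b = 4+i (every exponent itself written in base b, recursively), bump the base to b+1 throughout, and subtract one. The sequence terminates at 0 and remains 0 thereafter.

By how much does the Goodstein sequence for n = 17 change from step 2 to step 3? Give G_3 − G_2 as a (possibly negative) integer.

[0] 17 ≡ 4^2 + 1 (base 4). Lift 5: 26. −1: 25.
[1] 25 ≡ 5^2 (base 5). Lift 6: 36. −1: 35.
[2] 35 ≡ 5·6 + 5 (base 6). Lift 7: 40. −1: 39.

4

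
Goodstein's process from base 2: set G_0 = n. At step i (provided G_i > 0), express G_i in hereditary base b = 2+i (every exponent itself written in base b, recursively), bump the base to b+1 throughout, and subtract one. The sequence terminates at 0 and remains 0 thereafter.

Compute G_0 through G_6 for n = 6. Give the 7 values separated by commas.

6, 29, 257, 3125, 46655, 98039, 187243

G_0=6  [base 2] 2^2 + 2  →[2↦3]→  3^3 + 3 = 30  −1 ⇒ G_1=29
G_1=29  [base 3] 3^3 + 2  →[3↦4]→  4^4 + 2 = 258  −1 ⇒ G_2=257
G_2=257  [base 4] 4^4 + 1  →[4↦5]→  5^5 + 1 = 3126  −1 ⇒ G_3=3125
G_3=3125  [base 5] 5^5  →[5↦6]→  6^6 = 46656  −1 ⇒ G_4=46655
G_4=46655  [base 6] 5·6^5 + 5·6^4 + 5·6^3 + 5·6^2 + 5·6 + 5  →[6↦7]→  5·7^5 + 5·7^4 + 5·7^3 + 5·7^2 + 5·7 + 5 = 98040  −1 ⇒ G_5=98039
G_5=98039  [base 7] 5·7^5 + 5·7^4 + 5·7^3 + 5·7^2 + 5·7 + 4  →[7↦8]→  5·8^5 + 5·8^4 + 5·8^3 + 5·8^2 + 5·8 + 4 = 187244  −1 ⇒ G_6=187243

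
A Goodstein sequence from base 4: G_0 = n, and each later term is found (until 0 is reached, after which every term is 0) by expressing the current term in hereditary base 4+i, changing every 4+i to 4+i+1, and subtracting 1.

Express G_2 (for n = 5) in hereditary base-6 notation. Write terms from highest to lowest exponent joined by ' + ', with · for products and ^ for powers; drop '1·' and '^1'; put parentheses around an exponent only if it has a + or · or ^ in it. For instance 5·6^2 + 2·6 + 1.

base 4: 5 = 4 + 1; at 5: 5 + 1 = 6; next = 5
base 5: 5 = 5; at 6: 6 = 6; next = 5

5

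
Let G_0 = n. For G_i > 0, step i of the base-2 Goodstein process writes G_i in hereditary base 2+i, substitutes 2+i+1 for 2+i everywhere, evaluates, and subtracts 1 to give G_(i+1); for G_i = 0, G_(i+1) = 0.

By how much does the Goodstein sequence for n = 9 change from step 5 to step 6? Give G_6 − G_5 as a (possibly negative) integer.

47861573

i=0: 9 = 2^(2 + 1) + 1 (b=2); 2→3: 3^(3 + 1) + 1 = 82; 82−1 = 81
i=1: 81 = 3^(3 + 1) (b=3); 3→4: 4^(4 + 1) = 1024; 1024−1 = 1023
i=2: 1023 = 3·4^4 + 3·4^3 + 3·4^2 + 3·4 + 3 (b=4); 4→5: 3·5^5 + 3·5^3 + 3·5^2 + 3·5 + 3 = 9843; 9843−1 = 9842
i=3: 9842 = 3·5^5 + 3·5^3 + 3·5^2 + 3·5 + 2 (b=5); 5→6: 3·6^6 + 3·6^3 + 3·6^2 + 3·6 + 2 = 140744; 140744−1 = 140743
i=4: 140743 = 3·6^6 + 3·6^3 + 3·6^2 + 3·6 + 1 (b=6); 6→7: 3·7^7 + 3·7^3 + 3·7^2 + 3·7 + 1 = 2471827; 2471827−1 = 2471826
i=5: 2471826 = 3·7^7 + 3·7^3 + 3·7^2 + 3·7 (b=7); 7→8: 3·8^8 + 3·8^3 + 3·8^2 + 3·8 = 50333400; 50333400−1 = 50333399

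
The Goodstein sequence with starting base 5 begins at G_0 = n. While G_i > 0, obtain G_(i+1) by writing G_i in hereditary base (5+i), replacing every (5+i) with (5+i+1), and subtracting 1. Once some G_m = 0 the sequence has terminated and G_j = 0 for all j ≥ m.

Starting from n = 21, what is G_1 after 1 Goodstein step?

24

(0) 21|_5 = 4·5 + 1 ↦ 4·6 + 1|_6 = 25 ⇒ 24
(1) 24|_6 = 4·6 ↦ 4·7|_7 = 28 ⇒ 27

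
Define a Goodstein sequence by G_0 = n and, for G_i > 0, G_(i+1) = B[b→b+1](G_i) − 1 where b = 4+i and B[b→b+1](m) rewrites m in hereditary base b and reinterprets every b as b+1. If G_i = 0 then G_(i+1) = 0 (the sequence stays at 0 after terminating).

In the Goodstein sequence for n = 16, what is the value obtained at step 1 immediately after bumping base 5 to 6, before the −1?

28

(0) 16|_4 = 4^2 ↦ 5^2|_5 = 25 ⇒ 24
(1) 24|_5 = 4·5 + 4 ↦ 4·6 + 4|_6 = 28 ⇒ 27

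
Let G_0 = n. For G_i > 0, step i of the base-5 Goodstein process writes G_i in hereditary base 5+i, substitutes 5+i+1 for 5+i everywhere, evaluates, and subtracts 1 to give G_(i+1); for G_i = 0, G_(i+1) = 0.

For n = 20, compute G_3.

i=0: 20 = 4·5 (b=5); 5→6: 4·6 = 24; 24−1 = 23
i=1: 23 = 3·6 + 5 (b=6); 6→7: 3·7 + 5 = 26; 26−1 = 25
i=2: 25 = 3·7 + 4 (b=7); 7→8: 3·8 + 4 = 28; 28−1 = 27

27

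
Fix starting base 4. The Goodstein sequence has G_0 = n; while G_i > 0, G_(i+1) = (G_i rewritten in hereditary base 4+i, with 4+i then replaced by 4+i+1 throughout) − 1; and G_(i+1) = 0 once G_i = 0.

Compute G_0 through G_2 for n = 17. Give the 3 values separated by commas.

17, 25, 35

step 0: 17 = 4^2 + 1; sub 5 for 4: 5^2 + 1; = 26; G_1 = 26−1 = 25
step 1: 25 = 5^2; sub 6 for 5: 6^2; = 36; G_2 = 36−1 = 35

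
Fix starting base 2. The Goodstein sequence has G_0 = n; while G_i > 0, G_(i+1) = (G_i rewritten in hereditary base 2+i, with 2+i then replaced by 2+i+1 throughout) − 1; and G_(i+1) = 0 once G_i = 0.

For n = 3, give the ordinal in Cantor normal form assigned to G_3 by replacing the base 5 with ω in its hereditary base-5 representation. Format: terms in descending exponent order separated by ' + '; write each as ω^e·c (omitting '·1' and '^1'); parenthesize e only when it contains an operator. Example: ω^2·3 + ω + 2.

step 0: 3 = 2 + 1; sub 3 for 2: 3 + 1; = 4; G_1 = 4−1 = 3
step 1: 3 = 3; sub 4 for 3: 4; = 4; G_2 = 4−1 = 3
step 2: 3 = 3; sub 5 for 4: 3; = 3; G_3 = 3−1 = 2
step 3: 2 = 2; sub 6 for 5: 2; = 2; G_4 = 2−1 = 1

2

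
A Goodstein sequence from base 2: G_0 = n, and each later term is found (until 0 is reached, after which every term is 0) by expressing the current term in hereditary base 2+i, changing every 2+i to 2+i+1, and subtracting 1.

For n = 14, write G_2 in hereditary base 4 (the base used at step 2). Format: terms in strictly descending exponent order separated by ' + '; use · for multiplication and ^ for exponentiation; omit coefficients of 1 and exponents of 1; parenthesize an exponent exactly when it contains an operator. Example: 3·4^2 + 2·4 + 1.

G_0 = 14. HB_2(14) = 2^(2 + 1) + 2^2 + 2. Bump = 111. G_1 = 110.
G_1 = 110. HB_3(110) = 3^(3 + 1) + 3^3 + 2. Bump = 1282. G_2 = 1281.
G_2 = 1281. HB_4(1281) = 4^(4 + 1) + 4^4 + 1. Bump = 18751. G_3 = 18750.

4^(4 + 1) + 4^4 + 1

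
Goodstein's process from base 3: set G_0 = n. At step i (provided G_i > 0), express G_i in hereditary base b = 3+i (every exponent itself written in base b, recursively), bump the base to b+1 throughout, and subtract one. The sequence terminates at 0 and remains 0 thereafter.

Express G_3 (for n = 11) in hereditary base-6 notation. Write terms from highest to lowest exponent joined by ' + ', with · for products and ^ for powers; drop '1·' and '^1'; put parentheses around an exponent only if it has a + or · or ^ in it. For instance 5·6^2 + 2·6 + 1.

G_0=11  [base 3] 3^2 + 2  →[3↦4]→  4^2 + 2 = 18  −1 ⇒ G_1=17
G_1=17  [base 4] 4^2 + 1  →[4↦5]→  5^2 + 1 = 26  −1 ⇒ G_2=25
G_2=25  [base 5] 5^2  →[5↦6]→  6^2 = 36  −1 ⇒ G_3=35
G_3=35  [base 6] 5·6 + 5  →[6↦7]→  5·7 + 5 = 40  −1 ⇒ G_4=39

5·6 + 5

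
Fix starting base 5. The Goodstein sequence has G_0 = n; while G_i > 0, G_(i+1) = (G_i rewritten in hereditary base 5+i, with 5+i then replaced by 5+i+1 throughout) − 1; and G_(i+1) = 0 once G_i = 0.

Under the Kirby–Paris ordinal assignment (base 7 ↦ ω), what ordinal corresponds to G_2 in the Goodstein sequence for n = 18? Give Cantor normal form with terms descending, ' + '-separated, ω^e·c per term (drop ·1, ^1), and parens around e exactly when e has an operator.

i=0: 18 = 3·5 + 3 (b=5); 5→6: 3·6 + 3 = 21; 21−1 = 20
i=1: 20 = 3·6 + 2 (b=6); 6→7: 3·7 + 2 = 23; 23−1 = 22
i=2: 22 = 3·7 + 1 (b=7); 7→8: 3·8 + 1 = 25; 25−1 = 24

ω·3 + 1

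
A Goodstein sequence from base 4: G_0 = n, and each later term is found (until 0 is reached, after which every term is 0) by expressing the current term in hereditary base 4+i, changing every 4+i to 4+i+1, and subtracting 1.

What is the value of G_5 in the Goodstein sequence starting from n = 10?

[0] 10 ≡ 2·4 + 2 (base 4). Lift 5: 12. −1: 11.
[1] 11 ≡ 2·5 + 1 (base 5). Lift 6: 13. −1: 12.
[2] 12 ≡ 2·6 (base 6). Lift 7: 14. −1: 13.
[3] 13 ≡ 7 + 6 (base 7). Lift 8: 14. −1: 13.
[4] 13 ≡ 8 + 5 (base 8). Lift 9: 14. −1: 13.

13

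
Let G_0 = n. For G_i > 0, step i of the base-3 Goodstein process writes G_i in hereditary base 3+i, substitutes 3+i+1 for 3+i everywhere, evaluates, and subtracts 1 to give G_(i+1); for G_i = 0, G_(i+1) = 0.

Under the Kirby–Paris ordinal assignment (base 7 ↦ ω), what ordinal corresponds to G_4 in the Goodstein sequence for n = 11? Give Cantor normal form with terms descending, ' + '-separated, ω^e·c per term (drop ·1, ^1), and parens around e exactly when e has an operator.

ω·5 + 4

step 0: 11 = 3^2 + 2; sub 4 for 3: 4^2 + 2; = 18; G_1 = 18−1 = 17
step 1: 17 = 4^2 + 1; sub 5 for 4: 5^2 + 1; = 26; G_2 = 26−1 = 25
step 2: 25 = 5^2; sub 6 for 5: 6^2; = 36; G_3 = 36−1 = 35
step 3: 35 = 5·6 + 5; sub 7 for 6: 5·7 + 5; = 40; G_4 = 40−1 = 39
step 4: 39 = 5·7 + 4; sub 8 for 7: 5·8 + 4; = 44; G_5 = 44−1 = 43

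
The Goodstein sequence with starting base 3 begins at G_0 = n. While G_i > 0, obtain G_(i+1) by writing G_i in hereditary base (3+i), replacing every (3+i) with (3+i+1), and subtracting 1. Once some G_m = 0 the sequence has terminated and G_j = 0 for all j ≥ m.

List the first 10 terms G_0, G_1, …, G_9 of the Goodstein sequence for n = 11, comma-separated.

G_0 = 11. HB_3(11) = 3^2 + 2. Bump = 18. G_1 = 17.
G_1 = 17. HB_4(17) = 4^2 + 1. Bump = 26. G_2 = 25.
G_2 = 25. HB_5(25) = 5^2. Bump = 36. G_3 = 35.
G_3 = 35. HB_6(35) = 5·6 + 5. Bump = 40. G_4 = 39.
G_4 = 39. HB_7(39) = 5·7 + 4. Bump = 44. G_5 = 43.
G_5 = 43. HB_8(43) = 5·8 + 3. Bump = 48. G_6 = 47.
G_6 = 47. HB_9(47) = 5·9 + 2. Bump = 52. G_7 = 51.
G_7 = 51. HB_10(51) = 5·10 + 1. Bump = 56. G_8 = 55.
G_8 = 55. HB_11(55) = 5·11. Bump = 60. G_9 = 59.

11, 17, 25, 35, 39, 43, 47, 51, 55, 59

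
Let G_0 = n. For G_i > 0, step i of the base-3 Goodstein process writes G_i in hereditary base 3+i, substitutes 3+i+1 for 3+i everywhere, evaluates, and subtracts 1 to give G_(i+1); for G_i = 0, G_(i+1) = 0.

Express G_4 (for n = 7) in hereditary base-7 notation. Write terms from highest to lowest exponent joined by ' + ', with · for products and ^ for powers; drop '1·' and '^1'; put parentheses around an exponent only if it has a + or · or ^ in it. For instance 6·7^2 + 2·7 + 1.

base 3: 7 = 2·3 + 1; at 4: 2·4 + 1 = 9; next = 8
base 4: 8 = 2·4; at 5: 2·5 = 10; next = 9
base 5: 9 = 5 + 4; at 6: 6 + 4 = 10; next = 9
base 6: 9 = 6 + 3; at 7: 7 + 3 = 10; next = 9
base 7: 9 = 7 + 2; at 8: 8 + 2 = 10; next = 9

7 + 2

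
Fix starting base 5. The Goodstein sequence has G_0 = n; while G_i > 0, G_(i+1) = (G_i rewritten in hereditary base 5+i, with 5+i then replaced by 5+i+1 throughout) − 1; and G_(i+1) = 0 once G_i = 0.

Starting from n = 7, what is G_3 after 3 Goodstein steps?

i=0: 7 = 5 + 2 (b=5); 5→6: 6 + 2 = 8; 8−1 = 7
i=1: 7 = 6 + 1 (b=6); 6→7: 7 + 1 = 8; 8−1 = 7
i=2: 7 = 7 (b=7); 7→8: 8 = 8; 8−1 = 7
i=3: 7 = 7 (b=8); 8→9: 7 = 7; 7−1 = 6

7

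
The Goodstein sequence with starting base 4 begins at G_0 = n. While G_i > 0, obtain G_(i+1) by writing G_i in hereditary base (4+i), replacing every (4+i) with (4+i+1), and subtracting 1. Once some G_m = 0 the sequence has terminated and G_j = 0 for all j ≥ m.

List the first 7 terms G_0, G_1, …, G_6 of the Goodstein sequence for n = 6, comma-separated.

6, 6, 6, 6, 5, 4, 3

[0] 6 ≡ 4 + 2 (base 4). Lift 5: 7. −1: 6.
[1] 6 ≡ 5 + 1 (base 5). Lift 6: 7. −1: 6.
[2] 6 ≡ 6 (base 6). Lift 7: 7. −1: 6.
[3] 6 ≡ 6 (base 7). Lift 8: 6. −1: 5.
[4] 5 ≡ 5 (base 8). Lift 9: 5. −1: 4.
[5] 4 ≡ 4 (base 9). Lift 10: 4. −1: 3.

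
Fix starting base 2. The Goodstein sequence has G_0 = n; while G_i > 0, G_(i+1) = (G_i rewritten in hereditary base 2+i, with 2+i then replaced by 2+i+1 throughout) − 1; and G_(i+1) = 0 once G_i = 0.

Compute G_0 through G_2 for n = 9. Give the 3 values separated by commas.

G_0=9  [base 2] 2^(2 + 1) + 1  →[2↦3]→  3^(3 + 1) + 1 = 82  −1 ⇒ G_1=81
G_1=81  [base 3] 3^(3 + 1)  →[3↦4]→  4^(4 + 1) = 1024  −1 ⇒ G_2=1023

9, 81, 1023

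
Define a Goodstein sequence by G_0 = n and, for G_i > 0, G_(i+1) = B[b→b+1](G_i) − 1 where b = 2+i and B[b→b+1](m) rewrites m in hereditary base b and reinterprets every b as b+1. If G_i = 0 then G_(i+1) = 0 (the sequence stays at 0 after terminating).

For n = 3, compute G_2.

i=0: 3 = 2 + 1 (b=2); 2→3: 3 + 1 = 4; 4−1 = 3
i=1: 3 = 3 (b=3); 3→4: 4 = 4; 4−1 = 3

3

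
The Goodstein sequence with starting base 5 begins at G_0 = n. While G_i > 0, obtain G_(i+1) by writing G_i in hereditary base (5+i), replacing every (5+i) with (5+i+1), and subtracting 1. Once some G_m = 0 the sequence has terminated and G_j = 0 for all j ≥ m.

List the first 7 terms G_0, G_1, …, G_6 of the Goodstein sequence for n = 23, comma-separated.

23, 26, 29, 32, 35, 37, 39

G_0 = 23. HB_5(23) = 4·5 + 3. Bump = 27. G_1 = 26.
G_1 = 26. HB_6(26) = 4·6 + 2. Bump = 30. G_2 = 29.
G_2 = 29. HB_7(29) = 4·7 + 1. Bump = 33. G_3 = 32.
G_3 = 32. HB_8(32) = 4·8. Bump = 36. G_4 = 35.
G_4 = 35. HB_9(35) = 3·9 + 8. Bump = 38. G_5 = 37.
G_5 = 37. HB_10(37) = 3·10 + 7. Bump = 40. G_6 = 39.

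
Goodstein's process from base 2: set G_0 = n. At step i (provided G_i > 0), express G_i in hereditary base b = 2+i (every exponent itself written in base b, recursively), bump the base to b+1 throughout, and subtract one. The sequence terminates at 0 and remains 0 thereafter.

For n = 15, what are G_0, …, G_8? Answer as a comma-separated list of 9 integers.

15, 111, 1283, 18752, 326593, 6588344, 150994943, 3524450280, 100077777775

base 2: 15 = 2^(2 + 1) + 2^2 + 2 + 1; at 3: 3^(3 + 1) + 3^3 + 3 + 1 = 112; next = 111
base 3: 111 = 3^(3 + 1) + 3^3 + 3; at 4: 4^(4 + 1) + 4^4 + 4 = 1284; next = 1283
base 4: 1283 = 4^(4 + 1) + 4^4 + 3; at 5: 5^(5 + 1) + 5^5 + 3 = 18753; next = 18752
base 5: 18752 = 5^(5 + 1) + 5^5 + 2; at 6: 6^(6 + 1) + 6^6 + 2 = 326594; next = 326593
base 6: 326593 = 6^(6 + 1) + 6^6 + 1; at 7: 7^(7 + 1) + 7^7 + 1 = 6588345; next = 6588344
base 7: 6588344 = 7^(7 + 1) + 7^7; at 8: 8^(8 + 1) + 8^8 = 150994944; next = 150994943
base 8: 150994943 = 8^(8 + 1) + 7·8^7 + 7·8^6 + 7·8^5 + 7·8^4 + 7·8^3 + 7·8^2 + 7·8 + 7; at 9: 9^(9 + 1) + 7·9^7 + 7·9^6 + 7·9^5 + 7·9^4 + 7·9^3 + 7·9^2 + 7·9 + 7 = 3524450281; next = 3524450280
base 9: 3524450280 = 9^(9 + 1) + 7·9^7 + 7·9^6 + 7·9^5 + 7·9^4 + 7·9^3 + 7·9^2 + 7·9 + 6; at 10: 10^(10 + 1) + 7·10^7 + 7·10^6 + 7·10^5 + 7·10^4 + 7·10^3 + 7·10^2 + 7·10 + 6 = 100077777776; next = 100077777775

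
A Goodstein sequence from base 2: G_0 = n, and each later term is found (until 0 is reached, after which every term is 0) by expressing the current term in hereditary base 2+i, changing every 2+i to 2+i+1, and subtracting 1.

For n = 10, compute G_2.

1025

step 0: 10 = 2^(2 + 1) + 2; sub 3 for 2: 3^(3 + 1) + 3; = 84; G_1 = 84−1 = 83
step 1: 83 = 3^(3 + 1) + 2; sub 4 for 3: 4^(4 + 1) + 2; = 1026; G_2 = 1026−1 = 1025
step 2: 1025 = 4^(4 + 1) + 1; sub 5 for 4: 5^(5 + 1) + 1; = 15626; G_3 = 15626−1 = 15625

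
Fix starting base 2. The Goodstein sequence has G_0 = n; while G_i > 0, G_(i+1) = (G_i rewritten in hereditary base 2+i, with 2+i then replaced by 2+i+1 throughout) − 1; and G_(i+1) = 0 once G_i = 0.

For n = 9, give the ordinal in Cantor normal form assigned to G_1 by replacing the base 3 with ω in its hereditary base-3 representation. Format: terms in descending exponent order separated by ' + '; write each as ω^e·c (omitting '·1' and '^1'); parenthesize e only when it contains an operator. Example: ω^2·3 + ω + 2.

ω^(ω + 1)

base 2: 9 = 2^(2 + 1) + 1; at 3: 3^(3 + 1) + 1 = 82; next = 81
base 3: 81 = 3^(3 + 1); at 4: 4^(4 + 1) = 1024; next = 1023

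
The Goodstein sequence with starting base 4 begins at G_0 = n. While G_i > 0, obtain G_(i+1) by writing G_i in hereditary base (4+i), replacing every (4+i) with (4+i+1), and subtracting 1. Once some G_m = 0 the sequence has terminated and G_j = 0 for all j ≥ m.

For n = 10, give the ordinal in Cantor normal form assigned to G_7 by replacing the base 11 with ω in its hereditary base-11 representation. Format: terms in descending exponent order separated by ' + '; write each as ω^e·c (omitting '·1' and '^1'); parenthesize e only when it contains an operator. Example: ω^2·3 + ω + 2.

ω + 2

base 4: 10 = 2·4 + 2; at 5: 2·5 + 2 = 12; next = 11
base 5: 11 = 2·5 + 1; at 6: 2·6 + 1 = 13; next = 12
base 6: 12 = 2·6; at 7: 2·7 = 14; next = 13
base 7: 13 = 7 + 6; at 8: 8 + 6 = 14; next = 13
base 8: 13 = 8 + 5; at 9: 9 + 5 = 14; next = 13
base 9: 13 = 9 + 4; at 10: 10 + 4 = 14; next = 13
base 10: 13 = 10 + 3; at 11: 11 + 3 = 14; next = 13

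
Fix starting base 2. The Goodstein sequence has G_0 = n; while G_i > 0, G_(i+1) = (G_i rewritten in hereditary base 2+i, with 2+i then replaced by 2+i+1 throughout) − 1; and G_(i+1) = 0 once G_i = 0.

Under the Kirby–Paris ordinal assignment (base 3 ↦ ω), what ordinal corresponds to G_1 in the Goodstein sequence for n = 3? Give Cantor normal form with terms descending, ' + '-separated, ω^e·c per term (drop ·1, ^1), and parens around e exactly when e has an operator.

ω

G_0 = 3. HB_2(3) = 2 + 1. Bump = 4. G_1 = 3.
G_1 = 3. HB_3(3) = 3. Bump = 4. G_2 = 3.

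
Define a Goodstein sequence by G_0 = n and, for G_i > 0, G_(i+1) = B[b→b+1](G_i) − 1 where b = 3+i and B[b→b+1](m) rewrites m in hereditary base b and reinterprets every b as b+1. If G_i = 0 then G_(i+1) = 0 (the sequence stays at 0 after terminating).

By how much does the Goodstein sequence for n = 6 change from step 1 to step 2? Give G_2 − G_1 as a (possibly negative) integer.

0

G_0=6  [base 3] 2·3  →[3↦4]→  2·4 = 8  −1 ⇒ G_1=7
G_1=7  [base 4] 4 + 3  →[4↦5]→  5 + 3 = 8  −1 ⇒ G_2=7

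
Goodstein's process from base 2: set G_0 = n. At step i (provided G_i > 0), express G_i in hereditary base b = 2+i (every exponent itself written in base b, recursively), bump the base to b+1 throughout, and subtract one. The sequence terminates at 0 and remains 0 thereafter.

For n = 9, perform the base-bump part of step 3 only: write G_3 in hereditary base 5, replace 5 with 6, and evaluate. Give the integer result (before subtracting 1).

9 —HB2→ 2^(2 + 1) + 1 —bump→ 3^(3 + 1) + 1 = 82 —(−1)→ 81
81 —HB3→ 3^(3 + 1) —bump→ 4^(4 + 1) = 1024 —(−1)→ 1023
1023 —HB4→ 3·4^4 + 3·4^3 + 3·4^2 + 3·4 + 3 —bump→ 3·5^5 + 3·5^3 + 3·5^2 + 3·5 + 3 = 9843 —(−1)→ 9842

140744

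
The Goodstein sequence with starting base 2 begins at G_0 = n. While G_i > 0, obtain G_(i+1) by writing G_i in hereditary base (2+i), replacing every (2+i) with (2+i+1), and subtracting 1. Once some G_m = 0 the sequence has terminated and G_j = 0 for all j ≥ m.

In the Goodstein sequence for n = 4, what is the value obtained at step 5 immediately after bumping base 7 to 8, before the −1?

140

step 0: 4 = 2^2; sub 3 for 2: 3^3; = 27; G_1 = 27−1 = 26
step 1: 26 = 2·3^2 + 2·3 + 2; sub 4 for 3: 2·4^2 + 2·4 + 2; = 42; G_2 = 42−1 = 41
step 2: 41 = 2·4^2 + 2·4 + 1; sub 5 for 4: 2·5^2 + 2·5 + 1; = 61; G_3 = 61−1 = 60
step 3: 60 = 2·5^2 + 2·5; sub 6 for 5: 2·6^2 + 2·6; = 84; G_4 = 84−1 = 83
step 4: 83 = 2·6^2 + 6 + 5; sub 7 for 6: 2·7^2 + 7 + 5; = 110; G_5 = 110−1 = 109
step 5: 109 = 2·7^2 + 7 + 4; sub 8 for 7: 2·8^2 + 8 + 4; = 140; G_6 = 140−1 = 139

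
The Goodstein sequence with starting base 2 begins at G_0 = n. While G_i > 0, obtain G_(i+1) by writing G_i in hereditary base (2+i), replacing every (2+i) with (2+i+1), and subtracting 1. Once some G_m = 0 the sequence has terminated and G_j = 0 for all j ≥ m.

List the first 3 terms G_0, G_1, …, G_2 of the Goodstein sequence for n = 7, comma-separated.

7, 30, 259

base 2: 7 = 2^2 + 2 + 1; at 3: 3^3 + 3 + 1 = 31; next = 30
base 3: 30 = 3^3 + 3; at 4: 4^4 + 4 = 260; next = 259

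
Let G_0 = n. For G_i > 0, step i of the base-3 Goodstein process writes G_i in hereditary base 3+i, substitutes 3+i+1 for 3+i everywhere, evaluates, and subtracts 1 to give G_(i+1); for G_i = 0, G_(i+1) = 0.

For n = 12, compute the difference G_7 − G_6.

6

step 0: 12 = 3^2 + 3; sub 4 for 3: 4^2 + 4; = 20; G_1 = 20−1 = 19
step 1: 19 = 4^2 + 3; sub 5 for 4: 5^2 + 3; = 28; G_2 = 28−1 = 27
step 2: 27 = 5^2 + 2; sub 6 for 5: 6^2 + 2; = 38; G_3 = 38−1 = 37
step 3: 37 = 6^2 + 1; sub 7 for 6: 7^2 + 1; = 50; G_4 = 50−1 = 49
step 4: 49 = 7^2; sub 8 for 7: 8^2; = 64; G_5 = 64−1 = 63
step 5: 63 = 7·8 + 7; sub 9 for 8: 7·9 + 7; = 70; G_6 = 70−1 = 69
step 6: 69 = 7·9 + 6; sub 10 for 9: 7·10 + 6; = 76; G_7 = 76−1 = 75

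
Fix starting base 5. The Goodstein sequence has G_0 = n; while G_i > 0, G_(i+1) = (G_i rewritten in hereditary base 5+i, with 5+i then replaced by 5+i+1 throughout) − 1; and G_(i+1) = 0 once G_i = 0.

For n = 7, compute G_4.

6

G_0=7  [base 5] 5 + 2  →[5↦6]→  6 + 2 = 8  −1 ⇒ G_1=7
G_1=7  [base 6] 6 + 1  →[6↦7]→  7 + 1 = 8  −1 ⇒ G_2=7
G_2=7  [base 7] 7  →[7↦8]→  8 = 8  −1 ⇒ G_3=7
G_3=7  [base 8] 7  →[8↦9]→  7 = 7  −1 ⇒ G_4=6
G_4=6  [base 9] 6  →[9↦10]→  6 = 6  −1 ⇒ G_5=5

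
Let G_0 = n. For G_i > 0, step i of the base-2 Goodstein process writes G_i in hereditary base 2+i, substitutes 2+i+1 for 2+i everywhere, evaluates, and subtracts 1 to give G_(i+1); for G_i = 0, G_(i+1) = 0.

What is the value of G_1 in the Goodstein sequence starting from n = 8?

80

8 —HB2→ 2^(2 + 1) —bump→ 3^(3 + 1) = 81 —(−1)→ 80
80 —HB3→ 2·3^3 + 2·3^2 + 2·3 + 2 —bump→ 2·4^4 + 2·4^2 + 2·4 + 2 = 554 —(−1)→ 553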